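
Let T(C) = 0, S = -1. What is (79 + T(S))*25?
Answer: 1975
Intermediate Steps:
(79 + T(S))*25 = (79 + 0)*25 = 79*25 = 1975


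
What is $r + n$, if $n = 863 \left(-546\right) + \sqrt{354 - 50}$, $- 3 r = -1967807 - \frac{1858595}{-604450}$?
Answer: $\frac{22332812617}{120890} + 4 \sqrt{19} \approx 1.8475 \cdot 10^{5}$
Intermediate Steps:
$r = \frac{79295938837}{120890}$ ($r = - \frac{-1967807 - \frac{1858595}{-604450}}{3} = - \frac{-1967807 - - \frac{371719}{120890}}{3} = - \frac{-1967807 + \frac{371719}{120890}}{3} = \left(- \frac{1}{3}\right) \left(- \frac{237887816511}{120890}\right) = \frac{79295938837}{120890} \approx 6.5594 \cdot 10^{5}$)
$n = -471198 + 4 \sqrt{19}$ ($n = -471198 + \sqrt{304} = -471198 + 4 \sqrt{19} \approx -4.7118 \cdot 10^{5}$)
$r + n = \frac{79295938837}{120890} - \left(471198 - 4 \sqrt{19}\right) = \frac{22332812617}{120890} + 4 \sqrt{19}$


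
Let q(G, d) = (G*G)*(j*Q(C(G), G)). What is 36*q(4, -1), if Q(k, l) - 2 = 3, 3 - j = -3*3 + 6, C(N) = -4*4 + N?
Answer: 17280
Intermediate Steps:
C(N) = -16 + N
j = 6 (j = 3 - (-3*3 + 6) = 3 - (-9 + 6) = 3 - 1*(-3) = 3 + 3 = 6)
Q(k, l) = 5 (Q(k, l) = 2 + 3 = 5)
q(G, d) = 30*G² (q(G, d) = (G*G)*(6*5) = G²*30 = 30*G²)
36*q(4, -1) = 36*(30*4²) = 36*(30*16) = 36*480 = 17280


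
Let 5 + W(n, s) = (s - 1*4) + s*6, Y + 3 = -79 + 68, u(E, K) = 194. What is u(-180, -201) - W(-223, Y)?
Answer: 301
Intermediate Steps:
Y = -14 (Y = -3 + (-79 + 68) = -3 - 11 = -14)
W(n, s) = -9 + 7*s (W(n, s) = -5 + ((s - 1*4) + s*6) = -5 + ((s - 4) + 6*s) = -5 + ((-4 + s) + 6*s) = -5 + (-4 + 7*s) = -9 + 7*s)
u(-180, -201) - W(-223, Y) = 194 - (-9 + 7*(-14)) = 194 - (-9 - 98) = 194 - 1*(-107) = 194 + 107 = 301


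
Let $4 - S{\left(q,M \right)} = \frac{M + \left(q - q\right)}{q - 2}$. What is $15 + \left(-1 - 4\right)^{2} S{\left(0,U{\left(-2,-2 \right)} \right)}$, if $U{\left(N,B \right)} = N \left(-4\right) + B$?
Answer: $190$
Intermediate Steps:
$U{\left(N,B \right)} = B - 4 N$ ($U{\left(N,B \right)} = - 4 N + B = B - 4 N$)
$S{\left(q,M \right)} = 4 - \frac{M}{-2 + q}$ ($S{\left(q,M \right)} = 4 - \frac{M + \left(q - q\right)}{q - 2} = 4 - \frac{M + 0}{-2 + q} = 4 - \frac{M}{-2 + q}$)
$15 + \left(-1 - 4\right)^{2} S{\left(0,U{\left(-2,-2 \right)} \right)} = 15 + \left(-1 - 4\right)^{2} \frac{-8 - \left(-2 - -8\right) + 4 \cdot 0}{-2 + 0} = 15 + \left(-5\right)^{2} \frac{-8 - \left(-2 + 8\right) + 0}{-2} = 15 + 25 \left(- \frac{-8 - 6 + 0}{2}\right) = 15 + 25 \left(\left(- \frac{1}{2}\right) \left(-14\right)\right) = 15 + 25 \cdot 7 = 15 + 175 = 190$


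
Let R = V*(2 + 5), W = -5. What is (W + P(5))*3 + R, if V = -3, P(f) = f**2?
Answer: 39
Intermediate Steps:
R = -21 (R = -3*(2 + 5) = -3*7 = -21)
(W + P(5))*3 + R = (-5 + 5**2)*3 - 21 = (-5 + 25)*3 - 21 = 20*3 - 21 = 60 - 21 = 39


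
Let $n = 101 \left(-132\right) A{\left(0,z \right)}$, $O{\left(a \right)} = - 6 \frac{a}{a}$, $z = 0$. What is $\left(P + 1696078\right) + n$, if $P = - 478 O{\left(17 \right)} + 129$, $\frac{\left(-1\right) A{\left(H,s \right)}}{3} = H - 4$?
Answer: $1539091$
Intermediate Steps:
$O{\left(a \right)} = -6$ ($O{\left(a \right)} = \left(-6\right) 1 = -6$)
$A{\left(H,s \right)} = 12 - 3 H$ ($A{\left(H,s \right)} = - 3 \left(H - 4\right) = - 3 \left(-4 + H\right) = 12 - 3 H$)
$n = -159984$ ($n = 101 \left(-132\right) \left(12 - 0\right) = - 13332 \left(12 + 0\right) = \left(-13332\right) 12 = -159984$)
$P = 2997$ ($P = \left(-478\right) \left(-6\right) + 129 = 2868 + 129 = 2997$)
$\left(P + 1696078\right) + n = \left(2997 + 1696078\right) - 159984 = 1699075 - 159984 = 1539091$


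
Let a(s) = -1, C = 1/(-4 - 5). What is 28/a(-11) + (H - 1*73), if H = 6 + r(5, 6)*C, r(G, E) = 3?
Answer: -286/3 ≈ -95.333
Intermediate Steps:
C = -⅑ (C = 1/(-9) = -⅑ ≈ -0.11111)
H = 17/3 (H = 6 + 3*(-⅑) = 6 - ⅓ = 17/3 ≈ 5.6667)
28/a(-11) + (H - 1*73) = 28/(-1) + (17/3 - 1*73) = -1*28 + (17/3 - 73) = -28 - 202/3 = -286/3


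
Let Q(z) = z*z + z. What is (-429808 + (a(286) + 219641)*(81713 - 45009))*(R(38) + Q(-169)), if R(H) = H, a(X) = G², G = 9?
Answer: 229266527426400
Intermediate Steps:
a(X) = 81 (a(X) = 9² = 81)
Q(z) = z + z² (Q(z) = z² + z = z + z²)
(-429808 + (a(286) + 219641)*(81713 - 45009))*(R(38) + Q(-169)) = (-429808 + (81 + 219641)*(81713 - 45009))*(38 - 169*(1 - 169)) = (-429808 + 219722*36704)*(38 - 169*(-168)) = (-429808 + 8064676288)*(38 + 28392) = 8064246480*28430 = 229266527426400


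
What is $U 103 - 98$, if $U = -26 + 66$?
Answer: $4022$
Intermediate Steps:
$U = 40$
$U 103 - 98 = 40 \cdot 103 - 98 = 4120 - 98 = 4022$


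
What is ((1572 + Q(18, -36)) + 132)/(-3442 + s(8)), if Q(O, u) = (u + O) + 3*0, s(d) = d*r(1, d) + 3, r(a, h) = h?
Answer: -562/1125 ≈ -0.49956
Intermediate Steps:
s(d) = 3 + d² (s(d) = d*d + 3 = d² + 3 = 3 + d²)
Q(O, u) = O + u (Q(O, u) = (O + u) + 0 = O + u)
((1572 + Q(18, -36)) + 132)/(-3442 + s(8)) = ((1572 + (18 - 36)) + 132)/(-3442 + (3 + 8²)) = ((1572 - 18) + 132)/(-3442 + (3 + 64)) = (1554 + 132)/(-3442 + 67) = 1686/(-3375) = 1686*(-1/3375) = -562/1125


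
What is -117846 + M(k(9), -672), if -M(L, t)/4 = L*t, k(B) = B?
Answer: -93654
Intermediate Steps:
M(L, t) = -4*L*t
-117846 + M(k(9), -672) = -117846 - 4*9*(-672) = -117846 + 24192 = -93654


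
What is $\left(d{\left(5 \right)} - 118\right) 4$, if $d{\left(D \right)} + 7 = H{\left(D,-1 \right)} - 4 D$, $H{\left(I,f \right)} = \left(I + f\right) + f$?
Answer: $-568$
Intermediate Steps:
$H{\left(I,f \right)} = I + 2 f$
$d{\left(D \right)} = -9 - 3 D$ ($d{\left(D \right)} = -7 - \left(2 + 3 D\right) = -9 - 3 D$)
$\left(d{\left(5 \right)} - 118\right) 4 = \left(\left(-9 - 15\right) - 118\right) 4 = \left(-24 - 118\right) 4 = \left(-142\right) 4 = -568$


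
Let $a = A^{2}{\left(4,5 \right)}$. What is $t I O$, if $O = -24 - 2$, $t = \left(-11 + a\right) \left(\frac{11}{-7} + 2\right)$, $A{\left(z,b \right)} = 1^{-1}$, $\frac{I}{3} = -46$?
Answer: $- \frac{107640}{7} \approx -15377.0$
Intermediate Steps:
$I = -138$ ($I = 3 \left(-46\right) = -138$)
$A{\left(z,b \right)} = 1$
$a = 1$ ($a = 1^{2} = 1$)
$t = - \frac{30}{7}$ ($t = \left(-11 + 1\right) \left(\frac{11}{-7} + 2\right) = - 10 \left(11 \left(- \frac{1}{7}\right) + 2\right) = - 10 \left(- \frac{11}{7} + 2\right) = \left(-10\right) \frac{3}{7} = - \frac{30}{7} \approx -4.2857$)
$O = -26$
$t I O = \left(- \frac{30}{7}\right) \left(-138\right) \left(-26\right) = \frac{4140}{7} \left(-26\right) = - \frac{107640}{7}$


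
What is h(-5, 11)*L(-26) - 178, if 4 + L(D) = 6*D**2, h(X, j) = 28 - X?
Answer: 133538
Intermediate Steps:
L(D) = -4 + 6*D**2
h(-5, 11)*L(-26) - 178 = (28 - 1*(-5))*(-4 + 6*(-26)**2) - 178 = (28 + 5)*(-4 + 6*676) - 178 = 33*(-4 + 4056) - 178 = 33*4052 - 178 = 133716 - 178 = 133538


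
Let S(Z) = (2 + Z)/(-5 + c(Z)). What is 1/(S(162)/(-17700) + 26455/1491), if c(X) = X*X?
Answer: 57705464775/1023875278498 ≈ 0.056360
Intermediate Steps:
c(X) = X**2
S(Z) = (2 + Z)/(-5 + Z**2)
1/(S(162)/(-17700) + 26455/1491) = 1/(((2 + 162)/(-5 + 162**2))/(-17700) + 26455/1491) = 1/((164/(-5 + 26244))*(-1/17700) + 26455*(1/1491)) = 1/((164/26239)*(-1/17700) + 26455/1491) = 1/(-41/116107575 + 26455/1491) = 1/(1023875278498/57705464775) = 57705464775/1023875278498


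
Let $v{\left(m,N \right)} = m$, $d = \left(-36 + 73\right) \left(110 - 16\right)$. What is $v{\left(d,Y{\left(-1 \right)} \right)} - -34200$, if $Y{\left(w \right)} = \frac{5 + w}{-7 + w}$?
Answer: $37678$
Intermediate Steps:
$Y{\left(w \right)} = \frac{5 + w}{-7 + w}$
$d = 3478$ ($d = 37 \cdot 94 = 3478$)
$v{\left(d,Y{\left(-1 \right)} \right)} - -34200 = 3478 - -34200 = 3478 + 34200 = 37678$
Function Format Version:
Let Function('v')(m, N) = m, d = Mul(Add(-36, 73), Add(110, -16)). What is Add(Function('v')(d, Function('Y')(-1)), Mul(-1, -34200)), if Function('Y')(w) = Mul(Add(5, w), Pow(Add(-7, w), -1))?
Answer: 37678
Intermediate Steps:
Function('Y')(w) = Mul(Pow(Add(-7, w), -1), Add(5, w))
d = 3478 (d = Mul(37, 94) = 3478)
Add(Function('v')(d, Function('Y')(-1)), Mul(-1, -34200)) = Add(3478, Mul(-1, -34200)) = Add(3478, 34200) = 37678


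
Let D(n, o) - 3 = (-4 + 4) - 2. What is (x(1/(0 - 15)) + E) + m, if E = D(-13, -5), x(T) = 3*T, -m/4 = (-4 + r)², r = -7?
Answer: -2416/5 ≈ -483.20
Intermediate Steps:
m = -484 (m = -4*(-4 - 7)² = -4*(-11)² = -4*121 = -484)
D(n, o) = 1 (D(n, o) = 3 + ((-4 + 4) - 2) = 3 + (0 - 2) = 3 - 2 = 1)
E = 1
(x(1/(0 - 15)) + E) + m = (3/(0 - 15) + 1) - 484 = (3/(-15) + 1) - 484 = (3*(-1/15) + 1) - 484 = (-⅕ + 1) - 484 = ⅘ - 484 = -2416/5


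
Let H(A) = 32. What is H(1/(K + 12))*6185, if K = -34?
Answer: 197920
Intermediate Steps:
H(1/(K + 12))*6185 = 32*6185 = 197920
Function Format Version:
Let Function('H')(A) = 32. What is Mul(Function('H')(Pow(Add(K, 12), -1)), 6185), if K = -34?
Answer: 197920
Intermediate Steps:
Mul(Function('H')(Pow(Add(K, 12), -1)), 6185) = Mul(32, 6185) = 197920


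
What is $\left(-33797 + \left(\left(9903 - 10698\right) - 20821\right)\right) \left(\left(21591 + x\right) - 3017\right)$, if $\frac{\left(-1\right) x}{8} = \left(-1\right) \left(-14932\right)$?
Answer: $5590174266$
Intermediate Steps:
$x = -119456$ ($x = - 8 \left(\left(-1\right) \left(-14932\right)\right) = \left(-8\right) 14932 = -119456$)
$\left(-33797 + \left(\left(9903 - 10698\right) - 20821\right)\right) \left(\left(21591 + x\right) - 3017\right) = \left(-33797 + \left(\left(9903 - 10698\right) - 20821\right)\right) \left(\left(21591 - 119456\right) - 3017\right) = \left(-33797 - 21616\right) \left(-97865 - 3017\right) = \left(-33797 - 21616\right) \left(-100882\right) = \left(-55413\right) \left(-100882\right) = 5590174266$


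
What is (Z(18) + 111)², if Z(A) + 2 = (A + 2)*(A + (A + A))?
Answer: 1413721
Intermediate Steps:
Z(A) = -2 + 3*A*(2 + A) (Z(A) = -2 + (A + 2)*(A + (A + A)) = -2 + (2 + A)*(A + 2*A) = -2 + (2 + A)*(3*A) = -2 + 3*A*(2 + A))
(Z(18) + 111)² = ((-2 + 3*18² + 6*18) + 111)² = ((-2 + 3*324 + 108) + 111)² = ((-2 + 972 + 108) + 111)² = (1078 + 111)² = 1189² = 1413721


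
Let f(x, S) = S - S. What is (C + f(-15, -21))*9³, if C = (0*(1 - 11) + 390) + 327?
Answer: 522693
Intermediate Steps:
f(x, S) = 0
C = 717 (C = (0*(-10) + 390) + 327 = (0 + 390) + 327 = 390 + 327 = 717)
(C + f(-15, -21))*9³ = (717 + 0)*9³ = 717*729 = 522693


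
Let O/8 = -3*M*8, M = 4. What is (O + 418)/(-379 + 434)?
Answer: -70/11 ≈ -6.3636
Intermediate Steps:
O = -768 (O = 8*(-3*4*8) = 8*(-12*8) = 8*(-96) = -768)
(O + 418)/(-379 + 434) = (-768 + 418)/(-379 + 434) = -350/55 = -350*1/55 = -70/11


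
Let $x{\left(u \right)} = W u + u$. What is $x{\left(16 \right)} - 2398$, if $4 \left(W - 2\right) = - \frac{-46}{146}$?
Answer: $- \frac{171458}{73} \approx -2348.7$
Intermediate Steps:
$W = \frac{607}{292}$ ($W = 2 + \frac{\left(-1\right) \left(- \frac{46}{146}\right)}{4} = 2 + \frac{\left(-1\right) \left(\left(-46\right) \frac{1}{146}\right)}{4} = 2 + \frac{\left(-1\right) \left(- \frac{23}{73}\right)}{4} = 2 + \frac{1}{4} \cdot \frac{23}{73} = 2 + \frac{23}{292} = \frac{607}{292} \approx 2.0788$)
$x{\left(u \right)} = \frac{899 u}{292}$ ($x{\left(u \right)} = \frac{607 u}{292} + u = \frac{899 u}{292}$)
$x{\left(16 \right)} - 2398 = \frac{899}{292} \cdot 16 - 2398 = \frac{3596}{73} - 2398 = - \frac{171458}{73}$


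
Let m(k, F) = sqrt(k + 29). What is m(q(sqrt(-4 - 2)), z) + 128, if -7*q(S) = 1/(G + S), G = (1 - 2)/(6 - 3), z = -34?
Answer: 128 + sqrt(7)*sqrt((206 - 609*I*sqrt(6))/(1 - 3*I*sqrt(6)))/7 ≈ 133.39 + 0.0053158*I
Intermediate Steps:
G = -1/3 ≈ -0.33333
q(S) = -1/(7*(-1/3 + S))
m(k, F) = sqrt(29 + k)
m(q(sqrt(-4 - 2)), z) + 128 = sqrt(29 - 3/(-7 + 21*sqrt(-4 - 2))) + 128 = sqrt(29 - 3/(-7 + 21*sqrt(-6))) + 128 = sqrt(29 - 3/(-7 + 21*(I*sqrt(6)))) + 128 = sqrt(29 - 3/(-7 + 21*I*sqrt(6))) + 128 = 128 + sqrt(29 - 3/(-7 + 21*I*sqrt(6)))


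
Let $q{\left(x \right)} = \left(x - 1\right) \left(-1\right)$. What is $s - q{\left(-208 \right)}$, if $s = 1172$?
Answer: $963$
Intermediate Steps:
$q{\left(x \right)} = 1 - x$ ($q{\left(x \right)} = \left(-1 + x\right) \left(-1\right) = 1 - x$)
$s - q{\left(-208 \right)} = 1172 - \left(1 - -208\right) = 1172 - \left(1 + 208\right) = 1172 - 209 = 963$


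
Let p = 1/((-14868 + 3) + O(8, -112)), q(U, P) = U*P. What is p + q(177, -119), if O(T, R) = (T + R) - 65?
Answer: -316661143/15034 ≈ -21063.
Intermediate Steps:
q(U, P) = P*U
O(T, R) = -65 + R + T (O(T, R) = (R + T) - 65 = -65 + R + T)
p = -1/15034 (p = 1/((-14868 + 3) + (-65 - 112 + 8)) = 1/(-14865 - 169) = 1/(-15034) = -1/15034 ≈ -6.6516e-5)
p + q(177, -119) = -1/15034 - 119*177 = -1/15034 - 21063 = -316661143/15034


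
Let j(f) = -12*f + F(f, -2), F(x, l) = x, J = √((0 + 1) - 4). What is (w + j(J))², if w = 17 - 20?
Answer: -354 + 66*I*√3 ≈ -354.0 + 114.32*I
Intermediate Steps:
J = I*√3 (J = √(1 - 4) = √(-3) = I*√3 ≈ 1.732*I)
w = -3
j(f) = -11*f (j(f) = -12*f + f = -11*f)
(w + j(J))² = (-3 - 11*I*√3)²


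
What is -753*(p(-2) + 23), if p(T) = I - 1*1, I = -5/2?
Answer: -29367/2 ≈ -14684.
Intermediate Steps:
I = -5/2 (I = -5*½ = -5/2 ≈ -2.5000)
p(T) = -7/2 (p(T) = -5/2 - 1*1 = -5/2 - 1 = -7/2)
-753*(p(-2) + 23) = -753*(-7/2 + 23) = -753*39/2 = -29367/2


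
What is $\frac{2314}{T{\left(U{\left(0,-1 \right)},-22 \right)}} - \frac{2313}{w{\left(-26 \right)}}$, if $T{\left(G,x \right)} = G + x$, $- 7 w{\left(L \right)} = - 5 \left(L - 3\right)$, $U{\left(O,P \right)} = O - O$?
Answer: $\frac{10336}{1595} \approx 6.4802$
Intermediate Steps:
$U{\left(O,P \right)} = 0$
$w{\left(L \right)} = - \frac{15}{7} + \frac{5 L}{7}$ ($w{\left(L \right)} = - \frac{\left(-5\right) \left(L - 3\right)}{7} = - \frac{\left(-5\right) \left(-3 + L\right)}{7} = - \frac{15 - 5 L}{7} = - \frac{15}{7} + \frac{5 L}{7}$)
$\frac{2314}{T{\left(U{\left(0,-1 \right)},-22 \right)}} - \frac{2313}{w{\left(-26 \right)}} = \frac{2314}{0 - 22} - \frac{2313}{- \frac{15}{7} + \frac{5}{7} \left(-26\right)} = \frac{2314}{-22} - \frac{2313}{- \frac{15}{7} - \frac{130}{7}} = 2314 \left(- \frac{1}{22}\right) - \frac{2313}{- \frac{145}{7}} = - \frac{1157}{11} - - \frac{16191}{145} = - \frac{1157}{11} + \frac{16191}{145} = \frac{10336}{1595}$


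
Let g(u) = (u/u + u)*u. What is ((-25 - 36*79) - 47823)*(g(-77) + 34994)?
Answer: -2070565432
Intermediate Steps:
g(u) = u*(1 + u) (g(u) = (1 + u)*u = u*(1 + u))
((-25 - 36*79) - 47823)*(g(-77) + 34994) = ((-25 - 36*79) - 47823)*(-77*(1 - 77) + 34994) = ((-25 - 2844) - 47823)*(-77*(-76) + 34994) = (-2869 - 47823)*(5852 + 34994) = -50692*40846 = -2070565432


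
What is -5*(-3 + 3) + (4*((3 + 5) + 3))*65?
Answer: 2860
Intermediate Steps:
-5*(-3 + 3) + (4*((3 + 5) + 3))*65 = -5*0 + (4*(8 + 3))*65 = 0 + (4*11)*65 = 0 + 44*65 = 0 + 2860 = 2860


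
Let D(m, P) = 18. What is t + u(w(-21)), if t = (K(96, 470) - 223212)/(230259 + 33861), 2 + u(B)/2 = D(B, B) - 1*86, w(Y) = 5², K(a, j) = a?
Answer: -3099993/22010 ≈ -140.84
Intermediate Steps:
w(Y) = 25
u(B) = -140 (u(B) = -4 + 2*(18 - 1*86) = -4 + 2*(18 - 86) = -4 + 2*(-68) = -4 - 136 = -140)
t = -18593/22010 (t = (96 - 223212)/(230259 + 33861) = -223116/264120 = -223116*1/264120 = -18593/22010 ≈ -0.84475)
t + u(w(-21)) = -18593/22010 - 140 = -3099993/22010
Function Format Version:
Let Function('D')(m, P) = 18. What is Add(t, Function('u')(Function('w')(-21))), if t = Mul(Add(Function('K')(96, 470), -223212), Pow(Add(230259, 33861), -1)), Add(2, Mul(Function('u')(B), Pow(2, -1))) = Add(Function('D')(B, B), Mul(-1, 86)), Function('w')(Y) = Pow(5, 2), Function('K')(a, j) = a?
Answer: Rational(-3099993, 22010) ≈ -140.84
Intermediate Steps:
Function('w')(Y) = 25
Function('u')(B) = -140 (Function('u')(B) = Add(-4, Mul(2, Add(18, Mul(-1, 86)))) = Add(-4, Mul(2, Add(18, -86))) = Add(-4, Mul(2, -68)) = Add(-4, -136) = -140)
t = Rational(-18593, 22010) (t = Mul(Add(96, -223212), Pow(Add(230259, 33861), -1)) = Mul(-223116, Pow(264120, -1)) = Mul(-223116, Rational(1, 264120)) = Rational(-18593, 22010) ≈ -0.84475)
Add(t, Function('u')(Function('w')(-21))) = Add(Rational(-18593, 22010), -140) = Rational(-3099993, 22010)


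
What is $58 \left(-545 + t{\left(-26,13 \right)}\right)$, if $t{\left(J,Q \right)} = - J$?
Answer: $-30102$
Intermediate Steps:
$58 \left(-545 + t{\left(-26,13 \right)}\right) = 58 \left(-545 - -26\right) = 58 \left(-545 + 26\right) = 58 \left(-519\right) = -30102$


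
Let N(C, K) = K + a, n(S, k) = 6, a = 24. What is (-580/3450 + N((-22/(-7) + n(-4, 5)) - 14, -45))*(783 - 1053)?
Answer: 131454/23 ≈ 5715.4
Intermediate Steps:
N(C, K) = 24 + K (N(C, K) = K + 24 = 24 + K)
(-580/3450 + N((-22/(-7) + n(-4, 5)) - 14, -45))*(783 - 1053) = (-580/3450 + (24 - 45))*(783 - 1053) = (-580*1/3450 - 21)*(-270) = (-58/345 - 21)*(-270) = -7303/345*(-270) = 131454/23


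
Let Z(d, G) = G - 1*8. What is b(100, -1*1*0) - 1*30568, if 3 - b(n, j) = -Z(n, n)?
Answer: -30473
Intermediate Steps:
Z(d, G) = -8 + G (Z(d, G) = G - 8 = -8 + G)
b(n, j) = -5 + n (b(n, j) = 3 - (-1)*(-8 + n) = 3 - (8 - n) = 3 + (-8 + n) = -5 + n)
b(100, -1*1*0) - 1*30568 = (-5 + 100) - 1*30568 = 95 - 30568 = -30473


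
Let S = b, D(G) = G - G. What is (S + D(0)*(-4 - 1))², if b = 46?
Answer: 2116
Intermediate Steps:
D(G) = 0
S = 46
(S + D(0)*(-4 - 1))² = (46 + 0*(-4 - 1))² = (46 + 0*(-5))² = (46 + 0)² = 46² = 2116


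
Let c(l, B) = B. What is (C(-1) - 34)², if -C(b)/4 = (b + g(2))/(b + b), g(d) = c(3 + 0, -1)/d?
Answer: 1369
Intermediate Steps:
g(d) = -1/d
C(b) = -2*(-½ + b)/b (C(b) = -4*(b - 1/2)/(b + b) = -4*(b - 1*½)/(2*b) = -4*(b - ½)*1/(2*b) = -4*(-½ + b)*1/(2*b) = -2*(-½ + b)/b)
(C(-1) - 34)² = ((-2 + 1/(-1)) - 34)² = ((-2 - 1) - 34)² = (-3 - 34)² = (-37)² = 1369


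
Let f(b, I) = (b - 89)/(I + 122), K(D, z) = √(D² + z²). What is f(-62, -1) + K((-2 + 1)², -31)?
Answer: -151/121 + √962 ≈ 29.768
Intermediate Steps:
f(b, I) = (-89 + b)/(122 + I)
f(-62, -1) + K((-2 + 1)², -31) = (-89 - 62)/(122 - 1) + √(((-2 + 1)²)² + (-31)²) = -151/121 + √(((-1)²)² + 961) = (1/121)*(-151) + √(1² + 961) = -151/121 + √(1 + 961) = -151/121 + √962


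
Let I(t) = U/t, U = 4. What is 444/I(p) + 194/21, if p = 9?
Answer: 21173/21 ≈ 1008.2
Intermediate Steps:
I(t) = 4/t
444/I(p) + 194/21 = 444/((4/9)) + 194/21 = 444/((4*(⅑))) + 194*(1/21) = 444/(4/9) + 194/21 = 444*(9/4) + 194/21 = 999 + 194/21 = 21173/21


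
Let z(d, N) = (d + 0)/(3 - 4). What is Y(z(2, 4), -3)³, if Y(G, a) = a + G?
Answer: -125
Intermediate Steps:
z(d, N) = -d (z(d, N) = d/(-1) = d*(-1) = -d)
Y(G, a) = G + a
Y(z(2, 4), -3)³ = (-1*2 - 3)³ = (-2 - 3)³ = (-5)³ = -125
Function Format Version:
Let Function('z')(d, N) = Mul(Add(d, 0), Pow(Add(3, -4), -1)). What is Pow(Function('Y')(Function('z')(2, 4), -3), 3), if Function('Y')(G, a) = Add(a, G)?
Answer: -125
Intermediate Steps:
Function('z')(d, N) = Mul(-1, d) (Function('z')(d, N) = Mul(d, Pow(-1, -1)) = Mul(d, -1) = Mul(-1, d))
Function('Y')(G, a) = Add(G, a)
Pow(Function('Y')(Function('z')(2, 4), -3), 3) = Pow(Add(Mul(-1, 2), -3), 3) = Pow(Add(-2, -3), 3) = Pow(-5, 3) = -125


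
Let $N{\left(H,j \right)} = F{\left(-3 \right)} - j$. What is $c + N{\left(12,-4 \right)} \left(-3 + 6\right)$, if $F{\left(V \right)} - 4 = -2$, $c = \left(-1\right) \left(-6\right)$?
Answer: $24$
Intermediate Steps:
$c = 6$
$F{\left(V \right)} = 2$ ($F{\left(V \right)} = 4 - 2 = 2$)
$N{\left(H,j \right)} = 2 - j$
$c + N{\left(12,-4 \right)} \left(-3 + 6\right) = 6 + \left(2 - -4\right) \left(-3 + 6\right) = 6 + \left(2 + 4\right) 3 = 6 + 6 \cdot 3 = 6 + 18 = 24$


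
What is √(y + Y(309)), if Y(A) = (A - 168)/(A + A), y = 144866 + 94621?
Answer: √10162880014/206 ≈ 489.37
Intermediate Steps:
y = 239487
Y(A) = (-168 + A)/(2*A) (Y(A) = (-168 + A)/((2*A)) = (-168 + A)*(1/(2*A)) = (-168 + A)/(2*A))
√(y + Y(309)) = √(239487 + (½)*(-168 + 309)/309) = √(239487 + (½)*(1/309)*141) = √(239487 + 47/206) = √(49334369/206) = √10162880014/206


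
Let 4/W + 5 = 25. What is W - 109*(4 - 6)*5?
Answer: 5451/5 ≈ 1090.2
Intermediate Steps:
W = ⅕ (W = 4/(-5 + 25) = 4/20 = 4*(1/20) = ⅕ ≈ 0.20000)
W - 109*(4 - 6)*5 = ⅕ - 109*(4 - 6)*5 = ⅕ - (-218)*5 = ⅕ - 109*(-10) = ⅕ + 1090 = 5451/5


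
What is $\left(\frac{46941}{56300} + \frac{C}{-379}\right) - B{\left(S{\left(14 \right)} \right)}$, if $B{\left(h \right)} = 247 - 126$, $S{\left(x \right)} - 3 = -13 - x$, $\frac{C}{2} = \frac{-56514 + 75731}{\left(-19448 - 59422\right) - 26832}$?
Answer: $- \frac{135512637727811}{1127718782700} \approx -120.17$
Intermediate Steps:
$C = - \frac{19217}{52851}$ ($C = 2 \frac{-56514 + 75731}{\left(-19448 - 59422\right) - 26832} = 2 \frac{19217}{-78870 - 26832} = 2 \frac{19217}{-105702} = 2 \cdot 19217 \left(- \frac{1}{105702}\right) = 2 \left(- \frac{19217}{105702}\right) = - \frac{19217}{52851} \approx -0.36361$)
$S{\left(x \right)} = -10 - x$ ($S{\left(x \right)} = 3 - \left(13 + x\right) = -10 - x$)
$B{\left(h \right)} = 121$ ($B{\left(h \right)} = 247 - 126 = 121$)
$\left(\frac{46941}{56300} + \frac{C}{-379}\right) - B{\left(S{\left(14 \right)} \right)} = \left(\frac{46941}{56300} - \frac{19217}{52851 \left(-379\right)}\right) - 121 = \left(46941 \cdot \frac{1}{56300} - - \frac{19217}{20030529}\right) - 121 = \left(\frac{46941}{56300} + \frac{19217}{20030529}\right) - 121 = \frac{941334978889}{1127718782700} - 121 = - \frac{135512637727811}{1127718782700}$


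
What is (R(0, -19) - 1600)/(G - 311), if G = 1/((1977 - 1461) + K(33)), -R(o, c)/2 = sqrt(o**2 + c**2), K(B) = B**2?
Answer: 1314495/249577 ≈ 5.2669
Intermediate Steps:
R(o, c) = -2*sqrt(c**2 + o**2) (R(o, c) = -2*sqrt(o**2 + c**2) = -2*sqrt(c**2 + o**2))
G = 1/1605 (G = 1/((1977 - 1461) + 33**2) = 1/(516 + 1089) = 1/1605 ≈ 0.00062305)
(R(0, -19) - 1600)/(G - 311) = (-2*sqrt((-19)**2 + 0**2) - 1600)/(1/1605 - 311) = (-2*sqrt(361 + 0) - 1600)/(-499154/1605) = (-2*sqrt(361) - 1600)*(-1605/499154) = (-2*19 - 1600)*(-1605/499154) = (-38 - 1600)*(-1605/499154) = -1638*(-1605/499154) = 1314495/249577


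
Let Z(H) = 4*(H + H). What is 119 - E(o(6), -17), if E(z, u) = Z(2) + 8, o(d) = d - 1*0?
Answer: 95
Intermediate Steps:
o(d) = d (o(d) = d + 0 = d)
Z(H) = 8*H (Z(H) = 4*(2*H) = 8*H)
E(z, u) = 24 (E(z, u) = 8*2 + 8 = 16 + 8 = 24)
119 - E(o(6), -17) = 119 - 1*24 = 119 - 24 = 95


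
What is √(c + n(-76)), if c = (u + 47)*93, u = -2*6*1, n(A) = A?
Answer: 17*√11 ≈ 56.383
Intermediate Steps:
u = -12 (u = -12*1 = -12)
c = 3255 (c = (-12 + 47)*93 = 35*93 = 3255)
√(c + n(-76)) = √(3255 - 76) = √3179 = 17*√11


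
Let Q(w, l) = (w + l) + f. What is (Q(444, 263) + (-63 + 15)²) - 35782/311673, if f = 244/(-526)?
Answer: 246764232217/81969999 ≈ 3010.4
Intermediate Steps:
f = -122/263 (f = 244*(-1/526) = -122/263 ≈ -0.46388)
Q(w, l) = -122/263 + l + w (Q(w, l) = (w + l) - 122/263 = (l + w) - 122/263 = -122/263 + l + w)
(Q(444, 263) + (-63 + 15)²) - 35782/311673 = ((-122/263 + 263 + 444) + (-63 + 15)²) - 35782/311673 = (185819/263 + (-48)²) - 35782*1/311673 = (185819/263 + 2304) - 35782/311673 = 791771/263 - 35782/311673 = 246764232217/81969999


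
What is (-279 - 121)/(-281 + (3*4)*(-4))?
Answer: 400/329 ≈ 1.2158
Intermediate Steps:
(-279 - 121)/(-281 + (3*4)*(-4)) = -400/(-281 + 12*(-4)) = -400/(-281 - 48) = -400/(-329) = -400*(-1/329) = 400/329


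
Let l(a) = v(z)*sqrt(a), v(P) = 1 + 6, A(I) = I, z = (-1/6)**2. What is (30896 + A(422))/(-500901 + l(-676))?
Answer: -15687217518/250901844925 - 5699876*I/250901844925 ≈ -0.062523 - 2.2718e-5*I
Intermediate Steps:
z = 1/36 (z = (-1*1/6)**2 = (-1/6)**2 = 1/36 ≈ 0.027778)
v(P) = 7
l(a) = 7*sqrt(a)
(30896 + A(422))/(-500901 + l(-676)) = (30896 + 422)/(-500901 + 7*sqrt(-676)) = 31318/(-500901 + 7*(26*I)) = 31318/(-500901 + 182*I) = 31318*((-500901 - 182*I)/250901844925) = 31318*(-500901 - 182*I)/250901844925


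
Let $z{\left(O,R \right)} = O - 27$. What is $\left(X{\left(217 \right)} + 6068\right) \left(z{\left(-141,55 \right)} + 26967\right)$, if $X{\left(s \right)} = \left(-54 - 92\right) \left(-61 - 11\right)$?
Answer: $444327420$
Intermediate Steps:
$z{\left(O,R \right)} = -27 + O$
$X{\left(s \right)} = 10512$ ($X{\left(s \right)} = \left(-146\right) \left(-72\right) = 10512$)
$\left(X{\left(217 \right)} + 6068\right) \left(z{\left(-141,55 \right)} + 26967\right) = \left(10512 + 6068\right) \left(\left(-27 - 141\right) + 26967\right) = 16580 \left(-168 + 26967\right) = 16580 \cdot 26799 = 444327420$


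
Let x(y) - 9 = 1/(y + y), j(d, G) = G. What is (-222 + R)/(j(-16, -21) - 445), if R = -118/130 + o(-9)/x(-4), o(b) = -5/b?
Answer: 9255871/19355310 ≈ 0.47821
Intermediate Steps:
x(y) = 9 + 1/(2*y) (x(y) = 9 + 1/(y + y) = 9 + 1/(2*y))
R = -35101/41535 (R = -118/130 + (-5/(-9))/(9 + (1/2)/(-4)) = -118*1/130 + (-5*(-1/9))/(9 + (1/2)*(-1/4)) = -59/65 + 5/(9*(9 - 1/8)) = -59/65 + 5/(9*(71/8)) = -59/65 + (5/9)*(8/71) = -59/65 + 40/639 = -35101/41535 ≈ -0.84509)
(-222 + R)/(j(-16, -21) - 445) = (-222 - 35101/41535)/(-21 - 445) = -9255871/41535/(-466) = -9255871/41535*(-1/466) = 9255871/19355310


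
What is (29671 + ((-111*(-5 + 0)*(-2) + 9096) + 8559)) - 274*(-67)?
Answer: 64574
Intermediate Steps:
(29671 + ((-111*(-5 + 0)*(-2) + 9096) + 8559)) - 274*(-67) = (29671 + ((-(-555)*(-2) + 9096) + 8559)) + 18358 = (29671 + ((-111*10 + 9096) + 8559)) + 18358 = (29671 + ((-1110 + 9096) + 8559)) + 18358 = (29671 + (7986 + 8559)) + 18358 = (29671 + 16545) + 18358 = 46216 + 18358 = 64574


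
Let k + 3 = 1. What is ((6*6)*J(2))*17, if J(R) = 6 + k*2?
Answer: 1224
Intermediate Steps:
k = -2 (k = -3 + 1 = -2)
J(R) = 2 (J(R) = 6 - 2*2 = 6 - 4 = 2)
((6*6)*J(2))*17 = ((6*6)*2)*17 = (36*2)*17 = 72*17 = 1224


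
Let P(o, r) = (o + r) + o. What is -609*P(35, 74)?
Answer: -87696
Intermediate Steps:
P(o, r) = r + 2*o
-609*P(35, 74) = -609*(74 + 2*35) = -609*(74 + 70) = -609*144 = -87696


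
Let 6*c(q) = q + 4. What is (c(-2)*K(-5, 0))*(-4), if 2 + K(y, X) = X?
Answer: 8/3 ≈ 2.6667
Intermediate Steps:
K(y, X) = -2 + X
c(q) = ⅔ + q/6 (c(q) = (q + 4)/6 = (4 + q)/6 = ⅔ + q/6)
(c(-2)*K(-5, 0))*(-4) = ((⅔ + (⅙)*(-2))*(-2 + 0))*(-4) = ((⅔ - ⅓)*(-2))*(-4) = ((⅓)*(-2))*(-4) = -⅔*(-4) = 8/3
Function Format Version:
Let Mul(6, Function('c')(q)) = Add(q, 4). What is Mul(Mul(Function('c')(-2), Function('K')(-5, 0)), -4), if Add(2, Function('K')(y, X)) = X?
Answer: Rational(8, 3) ≈ 2.6667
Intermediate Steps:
Function('K')(y, X) = Add(-2, X)
Function('c')(q) = Add(Rational(2, 3), Mul(Rational(1, 6), q)) (Function('c')(q) = Mul(Rational(1, 6), Add(q, 4)) = Mul(Rational(1, 6), Add(4, q)) = Add(Rational(2, 3), Mul(Rational(1, 6), q)))
Mul(Mul(Function('c')(-2), Function('K')(-5, 0)), -4) = Mul(Mul(Add(Rational(2, 3), Mul(Rational(1, 6), -2)), Add(-2, 0)), -4) = Mul(Mul(Add(Rational(2, 3), Rational(-1, 3)), -2), -4) = Mul(Mul(Rational(1, 3), -2), -4) = Mul(Rational(-2, 3), -4) = Rational(8, 3)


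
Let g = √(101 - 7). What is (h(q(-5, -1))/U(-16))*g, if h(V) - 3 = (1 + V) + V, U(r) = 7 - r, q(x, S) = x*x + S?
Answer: 52*√94/23 ≈ 21.920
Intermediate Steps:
q(x, S) = S + x² (q(x, S) = x² + S = S + x²)
h(V) = 4 + 2*V (h(V) = 3 + ((1 + V) + V) = 3 + (1 + 2*V) = 4 + 2*V)
g = √94 ≈ 9.6954
(h(q(-5, -1))/U(-16))*g = ((4 + 2*(-1 + (-5)²))/(7 - 1*(-16)))*√94 = ((4 + 2*(-1 + 25))/(7 + 16))*√94 = ((4 + 2*24)/23)*√94 = ((4 + 48)*(1/23))*√94 = (52*(1/23))*√94 = 52*√94/23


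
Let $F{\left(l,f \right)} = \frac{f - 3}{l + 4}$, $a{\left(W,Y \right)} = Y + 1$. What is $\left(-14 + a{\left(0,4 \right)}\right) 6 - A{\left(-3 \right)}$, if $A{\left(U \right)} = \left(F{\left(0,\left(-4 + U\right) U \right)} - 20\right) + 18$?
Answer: $- \frac{113}{2} \approx -56.5$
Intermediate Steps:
$a{\left(W,Y \right)} = 1 + Y$
$F{\left(l,f \right)} = \frac{-3 + f}{4 + l}$
$A{\left(U \right)} = - \frac{11}{4} + \frac{U \left(-4 + U\right)}{4}$ ($A{\left(U \right)} = \left(\frac{-3 + \left(-4 + U\right) U}{4 + 0} - 20\right) + 18 = \left(\frac{-3 + U \left(-4 + U\right)}{4} - 20\right) + 18 = \left(\left(- \frac{3}{4} + \frac{U \left(-4 + U\right)}{4}\right) - 20\right) + 18 = \left(- \frac{83}{4} + \frac{U \left(-4 + U\right)}{4}\right) + 18 = - \frac{11}{4} + \frac{U \left(-4 + U\right)}{4}$)
$\left(-14 + a{\left(0,4 \right)}\right) 6 - A{\left(-3 \right)} = \left(-14 + \left(1 + 4\right)\right) 6 - \left(- \frac{11}{4} + \frac{1}{4} \left(-3\right) \left(-4 - 3\right)\right) = \left(-14 + 5\right) 6 - \left(- \frac{11}{4} + \frac{1}{4} \left(-3\right) \left(-7\right)\right) = \left(-9\right) 6 - \left(- \frac{11}{4} + \frac{21}{4}\right) = -54 - \frac{5}{2} = - \frac{113}{2}$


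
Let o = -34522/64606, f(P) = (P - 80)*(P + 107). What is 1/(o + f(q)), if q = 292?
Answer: 32303/2732428903 ≈ 1.1822e-5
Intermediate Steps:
f(P) = (-80 + P)*(107 + P)
o = -17261/32303 (o = -34522/64606 = -1*17261/32303 = -17261/32303 ≈ -0.53435)
1/(o + f(q)) = 1/(-17261/32303 + (-8560 + 292² + 27*292)) = 1/(-17261/32303 + (-8560 + 85264 + 7884)) = 1/(-17261/32303 + 84588) = 1/(2732428903/32303) = 32303/2732428903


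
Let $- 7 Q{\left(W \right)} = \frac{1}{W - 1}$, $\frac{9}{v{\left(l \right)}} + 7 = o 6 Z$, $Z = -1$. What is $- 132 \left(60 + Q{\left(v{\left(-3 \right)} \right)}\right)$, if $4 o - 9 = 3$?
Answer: $- \frac{944130}{119} \approx -7933.9$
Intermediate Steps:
$o = 3$ ($o = \frac{9}{4} + \frac{1}{4} \cdot 3 = \frac{9}{4} + \frac{3}{4} = 3$)
$v{\left(l \right)} = - \frac{9}{25}$ ($v{\left(l \right)} = \frac{9}{-7 + 3 \cdot 6 \left(-1\right)} = \frac{9}{-7 + 18 \left(-1\right)} = \frac{9}{-7 - 18} = \frac{9}{-25} = 9 \left(- \frac{1}{25}\right) = - \frac{9}{25}$)
$Q{\left(W \right)} = - \frac{1}{7 \left(-1 + W\right)}$ ($Q{\left(W \right)} = - \frac{1}{7 \left(W - 1\right)} = - \frac{1}{7 \left(-1 + W\right)}$)
$- 132 \left(60 + Q{\left(v{\left(-3 \right)} \right)}\right) = - 132 \left(60 - \frac{1}{-7 + 7 \left(- \frac{9}{25}\right)}\right) = - 132 \left(60 - \frac{1}{-7 - \frac{63}{25}}\right) = - 132 \left(60 - \frac{1}{- \frac{238}{25}}\right) = - 132 \left(60 - - \frac{25}{238}\right) = - 132 \left(60 + \frac{25}{238}\right) = \left(-132\right) \frac{14305}{238} = - \frac{944130}{119}$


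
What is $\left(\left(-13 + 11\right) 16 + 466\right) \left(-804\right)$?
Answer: $-348936$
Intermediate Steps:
$\left(\left(-13 + 11\right) 16 + 466\right) \left(-804\right) = \left(\left(-2\right) 16 + 466\right) \left(-804\right) = \left(-32 + 466\right) \left(-804\right) = 434 \left(-804\right) = -348936$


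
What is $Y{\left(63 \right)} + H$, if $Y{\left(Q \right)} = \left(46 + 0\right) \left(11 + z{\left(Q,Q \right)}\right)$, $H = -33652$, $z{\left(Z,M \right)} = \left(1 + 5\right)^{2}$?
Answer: $-31490$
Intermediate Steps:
$z{\left(Z,M \right)} = 36$ ($z{\left(Z,M \right)} = 6^{2} = 36$)
$Y{\left(Q \right)} = 2162$ ($Y{\left(Q \right)} = \left(46 + 0\right) \left(11 + 36\right) = 46 \cdot 47 = 2162$)
$Y{\left(63 \right)} + H = 2162 - 33652 = -31490$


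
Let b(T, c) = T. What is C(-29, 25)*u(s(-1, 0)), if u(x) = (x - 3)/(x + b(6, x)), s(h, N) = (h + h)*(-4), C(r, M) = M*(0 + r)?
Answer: -3625/14 ≈ -258.93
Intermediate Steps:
C(r, M) = M*r
s(h, N) = -8*h (s(h, N) = (2*h)*(-4) = -8*h)
u(x) = (-3 + x)/(6 + x) (u(x) = (x - 3)/(x + 6) = (-3 + x)/(6 + x))
C(-29, 25)*u(s(-1, 0)) = (25*(-29))*((-3 - 8*(-1))/(6 - 8*(-1))) = -725*(-3 + 8)/(6 + 8) = -725*5/14 = -3625/14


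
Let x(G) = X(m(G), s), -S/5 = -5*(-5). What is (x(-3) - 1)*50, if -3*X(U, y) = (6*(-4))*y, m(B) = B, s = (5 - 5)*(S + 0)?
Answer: -50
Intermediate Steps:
S = -125 (S = -(-25)*(-5) = -5*25 = -125)
s = 0 (s = (5 - 5)*(-125 + 0) = 0*(-125) = 0)
X(U, y) = 8*y (X(U, y) = -6*(-4)*y/3 = -(-8)*y = 8*y)
x(G) = 0 (x(G) = 8*0 = 0)
(x(-3) - 1)*50 = (0 - 1)*50 = -1*50 = -50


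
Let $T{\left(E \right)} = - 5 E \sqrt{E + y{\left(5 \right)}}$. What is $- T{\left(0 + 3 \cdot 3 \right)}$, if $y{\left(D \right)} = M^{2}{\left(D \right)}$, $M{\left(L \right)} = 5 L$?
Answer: $45 \sqrt{634} \approx 1133.1$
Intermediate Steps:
$y{\left(D \right)} = 25 D^{2}$ ($y{\left(D \right)} = \left(5 D\right)^{2} = 25 D^{2}$)
$T{\left(E \right)} = - 5 E \sqrt{625 + E}$ ($T{\left(E \right)} = - 5 E \sqrt{E + 25 \cdot 5^{2}} = - 5 E \sqrt{E + 25 \cdot 25} = - 5 E \sqrt{E + 625} = - 5 E \sqrt{625 + E}$)
$- T{\left(0 + 3 \cdot 3 \right)} = - \left(-5\right) \left(0 + 3 \cdot 3\right) \sqrt{625 + \left(0 + 3 \cdot 3\right)} = - \left(-5\right) \left(0 + 9\right) \sqrt{625 + \left(0 + 9\right)} = - \left(-5\right) 9 \sqrt{625 + 9} = - \left(-5\right) 9 \sqrt{634} = - \left(-45\right) \sqrt{634} = 45 \sqrt{634}$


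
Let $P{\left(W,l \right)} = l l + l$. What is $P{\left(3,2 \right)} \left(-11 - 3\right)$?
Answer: $-84$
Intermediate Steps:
$P{\left(W,l \right)} = l + l^{2}$ ($P{\left(W,l \right)} = l^{2} + l = l + l^{2}$)
$P{\left(3,2 \right)} \left(-11 - 3\right) = 2 \left(1 + 2\right) \left(-11 - 3\right) = 2 \cdot 3 \left(-14\right) = 6 \left(-14\right) = -84$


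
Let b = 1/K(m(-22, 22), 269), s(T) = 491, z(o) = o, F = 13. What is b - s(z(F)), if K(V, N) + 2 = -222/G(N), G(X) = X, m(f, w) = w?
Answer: -373429/760 ≈ -491.35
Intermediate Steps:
K(V, N) = -2 - 222/N
b = -269/760 (b = 1/(-2 - 222/269) = 1/(-760/269) = -269/760 ≈ -0.35395)
b - s(z(F)) = -269/760 - 1*491 = -269/760 - 491 = -373429/760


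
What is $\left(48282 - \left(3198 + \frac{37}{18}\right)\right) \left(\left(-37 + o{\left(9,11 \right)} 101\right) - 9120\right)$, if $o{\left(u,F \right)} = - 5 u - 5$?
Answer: $- \frac{11528625325}{18} \approx -6.4048 \cdot 10^{8}$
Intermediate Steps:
$o{\left(u,F \right)} = -5 - 5 u$
$\left(48282 - \left(3198 + \frac{37}{18}\right)\right) \left(\left(-37 + o{\left(9,11 \right)} 101\right) - 9120\right) = \left(48282 - \left(3198 + \frac{37}{18}\right)\right) \left(\left(-37 + \left(-5 - 45\right) 101\right) - 9120\right) = \left(48282 - \frac{57601}{18}\right) \left(\left(-37 + \left(-5 - 45\right) 101\right) - 9120\right) = \left(48282 - \frac{57601}{18}\right) \left(\left(-37 - 5050\right) - 9120\right) = \frac{811475 \left(-5087 - 9120\right)}{18} = \frac{811475}{18} \left(-14207\right) = - \frac{11528625325}{18}$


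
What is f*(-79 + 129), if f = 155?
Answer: 7750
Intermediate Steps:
f*(-79 + 129) = 155*(-79 + 129) = 155*50 = 7750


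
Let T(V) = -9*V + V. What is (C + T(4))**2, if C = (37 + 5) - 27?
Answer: 289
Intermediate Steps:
T(V) = -8*V
C = 15 (C = 42 - 27 = 15)
(C + T(4))**2 = (15 - 8*4)**2 = (15 - 32)**2 = (-17)**2 = 289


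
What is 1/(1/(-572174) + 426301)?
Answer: 572174/243918348373 ≈ 2.3458e-6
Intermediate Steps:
1/(1/(-572174) + 426301) = 1/(-1/572174 + 426301) = 1/(243918348373/572174) = 572174/243918348373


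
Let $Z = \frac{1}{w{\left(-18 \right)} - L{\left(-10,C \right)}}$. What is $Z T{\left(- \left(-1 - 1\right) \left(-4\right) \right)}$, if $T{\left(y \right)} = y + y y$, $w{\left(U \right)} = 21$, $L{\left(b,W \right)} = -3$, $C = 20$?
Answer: $\frac{7}{3} \approx 2.3333$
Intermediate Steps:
$T{\left(y \right)} = y + y^{2}$
$Z = \frac{1}{24}$ ($Z = \frac{1}{21 - -3} = \frac{1}{21 + 3} = \frac{1}{24} \approx 0.041667$)
$Z T{\left(- \left(-1 - 1\right) \left(-4\right) \right)} = \frac{- \left(-1 - 1\right) \left(-4\right) \left(1 - \left(-1 - 1\right) \left(-4\right)\right)}{24} = \frac{- \left(-2\right) \left(-4\right) \left(1 - \left(-2\right) \left(-4\right)\right)}{24} = \frac{\left(-1\right) 8 \left(1 - 8\right)}{24} = \frac{\left(-8\right) \left(1 - 8\right)}{24} = \frac{\left(-8\right) \left(-7\right)}{24} = \frac{1}{24} \cdot 56 = \frac{7}{3}$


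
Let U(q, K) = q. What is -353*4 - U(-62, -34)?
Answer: -1350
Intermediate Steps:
-353*4 - U(-62, -34) = -353*4 - 1*(-62) = -1412 + 62 = -1350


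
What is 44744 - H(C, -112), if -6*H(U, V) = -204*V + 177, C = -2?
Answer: 97163/2 ≈ 48582.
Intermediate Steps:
H(U, V) = -59/2 + 34*V (H(U, V) = -(-204*V + 177)/6 = -(177 - 204*V)/6 = -59/2 + 34*V)
44744 - H(C, -112) = 44744 - (-59/2 + 34*(-112)) = 44744 - (-59/2 - 3808) = 44744 - 1*(-7675/2) = 44744 + 7675/2 = 97163/2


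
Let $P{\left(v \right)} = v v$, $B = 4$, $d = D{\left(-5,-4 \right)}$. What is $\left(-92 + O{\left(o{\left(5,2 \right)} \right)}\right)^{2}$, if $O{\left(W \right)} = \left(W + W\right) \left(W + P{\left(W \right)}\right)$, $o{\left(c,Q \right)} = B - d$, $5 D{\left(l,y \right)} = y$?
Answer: $\frac{479960464}{15625} \approx 30717.0$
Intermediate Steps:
$D{\left(l,y \right)} = \frac{y}{5}$
$d = - \frac{4}{5}$ ($d = \frac{1}{5} \left(-4\right) = - \frac{4}{5} \approx -0.8$)
$o{\left(c,Q \right)} = \frac{24}{5}$ ($o{\left(c,Q \right)} = 4 - - \frac{4}{5} = 4 + \frac{4}{5} = \frac{24}{5}$)
$P{\left(v \right)} = v^{2}$
$O{\left(W \right)} = 2 W \left(W + W^{2}\right)$ ($O{\left(W \right)} = \left(W + W\right) \left(W + W^{2}\right) = 2 W \left(W + W^{2}\right)$)
$\left(-92 + O{\left(o{\left(5,2 \right)} \right)}\right)^{2} = \left(-92 + 2 \left(\frac{24}{5}\right)^{2} \left(1 + \frac{24}{5}\right)\right)^{2} = \left(-92 + 2 \cdot \frac{576}{25} \cdot \frac{29}{5}\right)^{2} = \left(-92 + \frac{33408}{125}\right)^{2} = \left(\frac{21908}{125}\right)^{2} = \frac{479960464}{15625}$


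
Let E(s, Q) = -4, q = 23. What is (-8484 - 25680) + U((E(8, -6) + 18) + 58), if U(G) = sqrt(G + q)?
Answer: -34164 + sqrt(95) ≈ -34154.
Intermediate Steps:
U(G) = sqrt(23 + G) (U(G) = sqrt(G + 23) = sqrt(23 + G))
(-8484 - 25680) + U((E(8, -6) + 18) + 58) = (-8484 - 25680) + sqrt(23 + ((-4 + 18) + 58)) = -34164 + sqrt(23 + (14 + 58)) = -34164 + sqrt(23 + 72) = -34164 + sqrt(95)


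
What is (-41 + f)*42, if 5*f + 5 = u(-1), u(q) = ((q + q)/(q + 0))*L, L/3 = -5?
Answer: -2016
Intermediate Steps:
L = -15 (L = 3*(-5) = -15)
u(q) = -30 (u(q) = ((q + q)/(q + 0))*(-15) = ((2*q)/q)*(-15) = 2*(-15) = -30)
f = -7 (f = -1 + (⅕)*(-30) = -1 - 6 = -7)
(-41 + f)*42 = (-41 - 7)*42 = -48*42 = -2016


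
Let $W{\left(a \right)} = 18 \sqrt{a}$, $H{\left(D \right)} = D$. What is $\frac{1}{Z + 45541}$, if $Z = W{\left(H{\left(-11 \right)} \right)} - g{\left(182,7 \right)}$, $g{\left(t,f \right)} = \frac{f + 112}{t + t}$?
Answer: $\frac{123141980}{5607978290281} - \frac{48672 i \sqrt{11}}{5607978290281} \approx 2.1958 \cdot 10^{-5} - 2.8785 \cdot 10^{-8} i$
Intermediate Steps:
$g{\left(t,f \right)} = \frac{112 + f}{2 t}$
$Z = - \frac{17}{52} + 18 i \sqrt{11}$ ($Z = 18 \sqrt{-11} - \frac{112 + 7}{2 \cdot 182} = 18 i \sqrt{11} - \frac{1}{2} \cdot \frac{1}{182} \cdot 119 = 18 i \sqrt{11} - \frac{17}{52} = - \frac{17}{52} + 18 i \sqrt{11} \approx -0.32692 + 59.699 i$)
$\frac{1}{Z + 45541} = \frac{1}{\left(- \frac{17}{52} + 18 i \sqrt{11}\right) + 45541} = \frac{1}{\frac{2368115}{52} + 18 i \sqrt{11}}$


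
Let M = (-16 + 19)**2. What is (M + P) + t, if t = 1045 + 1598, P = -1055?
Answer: 1597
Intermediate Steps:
t = 2643
M = 9 (M = 3**2 = 9)
(M + P) + t = (9 - 1055) + 2643 = -1046 + 2643 = 1597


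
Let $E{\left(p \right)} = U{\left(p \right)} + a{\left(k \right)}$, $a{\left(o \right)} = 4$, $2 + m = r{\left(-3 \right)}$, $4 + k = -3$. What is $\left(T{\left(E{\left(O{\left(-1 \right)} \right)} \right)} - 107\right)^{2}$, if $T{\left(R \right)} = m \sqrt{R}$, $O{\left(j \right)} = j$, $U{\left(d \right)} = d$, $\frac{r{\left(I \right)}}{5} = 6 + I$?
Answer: $11956 - 2782 \sqrt{3} \approx 7137.4$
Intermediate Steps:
$k = -7$ ($k = -4 - 3 = -7$)
$r{\left(I \right)} = 30 + 5 I$ ($r{\left(I \right)} = 5 \left(6 + I\right) = 30 + 5 I$)
$m = 13$ ($m = -2 + \left(30 + 5 \left(-3\right)\right) = -2 + \left(30 - 15\right) = -2 + 15 = 13$)
$E{\left(p \right)} = 4 + p$ ($E{\left(p \right)} = p + 4 = 4 + p$)
$T{\left(R \right)} = 13 \sqrt{R}$
$\left(T{\left(E{\left(O{\left(-1 \right)} \right)} \right)} - 107\right)^{2} = \left(13 \sqrt{4 - 1} - 107\right)^{2} = \left(13 \sqrt{3} - 107\right)^{2} = \left(-107 + 13 \sqrt{3}\right)^{2}$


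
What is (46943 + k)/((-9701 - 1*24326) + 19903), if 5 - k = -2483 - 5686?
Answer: -55117/14124 ≈ -3.9024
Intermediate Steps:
k = 8174 (k = 5 - (-2483 - 5686) = 5 - 1*(-8169) = 5 + 8169 = 8174)
(46943 + k)/((-9701 - 1*24326) + 19903) = (46943 + 8174)/((-9701 - 1*24326) + 19903) = 55117/((-9701 - 24326) + 19903) = 55117/(-34027 + 19903) = 55117/(-14124) = 55117*(-1/14124) = -55117/14124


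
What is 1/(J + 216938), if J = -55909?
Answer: 1/161029 ≈ 6.2101e-6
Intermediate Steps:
1/(J + 216938) = 1/(-55909 + 216938) = 1/161029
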